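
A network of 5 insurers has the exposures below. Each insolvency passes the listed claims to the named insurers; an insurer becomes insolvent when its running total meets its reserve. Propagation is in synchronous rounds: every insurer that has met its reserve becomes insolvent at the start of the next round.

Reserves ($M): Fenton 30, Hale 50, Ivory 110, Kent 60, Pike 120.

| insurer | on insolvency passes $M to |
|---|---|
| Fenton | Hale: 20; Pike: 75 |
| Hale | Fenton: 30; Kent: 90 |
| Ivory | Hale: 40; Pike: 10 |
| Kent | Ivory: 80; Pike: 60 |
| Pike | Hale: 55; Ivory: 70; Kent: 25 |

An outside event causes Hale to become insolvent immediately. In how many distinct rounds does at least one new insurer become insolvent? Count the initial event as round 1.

Round 1 — Hale becomes insolvent (initial).
  Fenton: +30 → 30 ≥ 30
  Kent: +90 → 90 ≥ 60
Round 2 — Fenton, Kent become insolvent.
  Ivory: +80 → 80 < 110
  Pike: +75+60 → 135 ≥ 120
Round 3 — Pike becomes insolvent.
  Ivory: +70 → 150 ≥ 110
Round 4 — Ivory becomes insolvent.
No further insolvencies.

4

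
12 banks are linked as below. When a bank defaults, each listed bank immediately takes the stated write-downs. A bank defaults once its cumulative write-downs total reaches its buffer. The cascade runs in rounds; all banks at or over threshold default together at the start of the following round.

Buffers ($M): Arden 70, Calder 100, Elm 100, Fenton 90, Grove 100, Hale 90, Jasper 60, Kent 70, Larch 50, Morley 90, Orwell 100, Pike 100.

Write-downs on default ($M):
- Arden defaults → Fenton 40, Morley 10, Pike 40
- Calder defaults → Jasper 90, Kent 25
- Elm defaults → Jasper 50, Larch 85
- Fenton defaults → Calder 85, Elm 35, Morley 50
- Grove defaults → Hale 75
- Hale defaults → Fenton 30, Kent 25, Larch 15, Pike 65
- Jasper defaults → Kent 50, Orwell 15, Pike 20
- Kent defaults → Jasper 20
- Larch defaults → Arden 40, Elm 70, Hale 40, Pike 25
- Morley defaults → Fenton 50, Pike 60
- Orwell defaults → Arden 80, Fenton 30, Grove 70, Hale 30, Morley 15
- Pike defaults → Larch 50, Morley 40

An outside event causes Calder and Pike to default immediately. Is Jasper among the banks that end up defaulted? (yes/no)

Round 1 — Calder, Pike default (initial).
  Jasper: +90 → 90 ≥ 60
  Kent: +25 → 25 < 70
  Larch: +50 → 50 ≥ 50
  Morley: +40 → 40 < 90
Round 2 — Jasper, Larch default.
  Arden: +40 → 40 < 70
  Elm: +70 → 70 < 100
  Hale: +40 → 40 < 90
  Kent: +50 → 75 ≥ 70
  Orwell: +15 → 15 < 100
Round 3 — Kent defaults.
No further defaults.

yes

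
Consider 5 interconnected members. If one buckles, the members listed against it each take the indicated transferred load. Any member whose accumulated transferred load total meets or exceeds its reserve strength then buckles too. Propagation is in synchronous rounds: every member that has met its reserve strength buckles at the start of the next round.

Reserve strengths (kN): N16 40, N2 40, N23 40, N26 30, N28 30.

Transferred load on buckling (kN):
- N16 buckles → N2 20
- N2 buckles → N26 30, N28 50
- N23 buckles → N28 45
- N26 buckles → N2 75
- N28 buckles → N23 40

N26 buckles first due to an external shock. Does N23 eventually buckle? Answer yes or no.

Round 1 — N26 buckles (initial).
  N2: +75 → 75 ≥ 40
Round 2 — N2 buckles.
  N28: +50 → 50 ≥ 30
Round 3 — N28 buckles.
  N23: +40 → 40 ≥ 40
Round 4 — N23 buckles.
No further bucklings.

yes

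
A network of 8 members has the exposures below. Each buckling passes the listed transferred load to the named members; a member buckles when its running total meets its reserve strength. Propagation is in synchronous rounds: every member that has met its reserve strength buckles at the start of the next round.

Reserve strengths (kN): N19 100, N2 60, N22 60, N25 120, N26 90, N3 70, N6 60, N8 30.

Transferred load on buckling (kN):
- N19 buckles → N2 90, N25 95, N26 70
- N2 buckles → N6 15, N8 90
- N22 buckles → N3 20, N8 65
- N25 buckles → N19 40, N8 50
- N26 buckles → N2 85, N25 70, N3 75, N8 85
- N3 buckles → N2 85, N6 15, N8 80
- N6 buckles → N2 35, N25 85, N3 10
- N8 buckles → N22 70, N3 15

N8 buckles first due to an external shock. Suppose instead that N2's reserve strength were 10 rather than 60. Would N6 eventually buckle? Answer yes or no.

no

With N2's reserve strength at 10:
Round 1 — N8 buckles (initial).
  N22: +70 → 70 ≥ 60
  N3: +15 → 15 < 70
Round 2 — N22 buckles.
  N3: +20 → 35 < 70
No further bucklings.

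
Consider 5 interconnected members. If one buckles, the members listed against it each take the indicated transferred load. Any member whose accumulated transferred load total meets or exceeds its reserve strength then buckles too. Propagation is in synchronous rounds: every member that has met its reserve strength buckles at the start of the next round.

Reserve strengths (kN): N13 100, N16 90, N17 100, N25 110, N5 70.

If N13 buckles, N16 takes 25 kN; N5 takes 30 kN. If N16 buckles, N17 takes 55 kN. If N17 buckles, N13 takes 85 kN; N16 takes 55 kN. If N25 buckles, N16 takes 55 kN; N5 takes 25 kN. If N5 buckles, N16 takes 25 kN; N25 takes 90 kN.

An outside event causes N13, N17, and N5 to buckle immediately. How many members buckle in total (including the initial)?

4

Round 1 — N13, N17, N5 buckle (initial).
  N16: +25+55+25 → 105 ≥ 90
  N25: +90 → 90 < 110
Round 2 — N16 buckles.
No further bucklings.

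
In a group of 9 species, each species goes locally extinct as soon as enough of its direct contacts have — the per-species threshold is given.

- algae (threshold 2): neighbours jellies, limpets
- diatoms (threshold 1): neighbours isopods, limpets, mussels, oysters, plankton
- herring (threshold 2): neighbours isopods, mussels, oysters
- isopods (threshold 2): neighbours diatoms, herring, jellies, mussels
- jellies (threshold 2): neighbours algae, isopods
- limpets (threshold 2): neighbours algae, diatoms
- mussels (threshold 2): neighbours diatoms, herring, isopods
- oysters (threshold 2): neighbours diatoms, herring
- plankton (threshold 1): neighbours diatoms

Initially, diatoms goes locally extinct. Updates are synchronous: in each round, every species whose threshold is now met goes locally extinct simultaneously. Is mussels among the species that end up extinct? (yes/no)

no

Round 1 — diatoms goes locally extinct (initial).
Round 2 — checking thresholds:
  isopods: 1 of 4 neighbours < 2, not yet.
  limpets: 1 of 2 neighbours < 2, not yet.
  mussels: 1 of 3 neighbours < 2, not yet.
  oysters: 1 of 2 neighbours < 2, not yet.
  plankton: 1 of 1 neighbours ≥ 1, goes locally extinct.
Round 3 — no new extinctions; cascade stops.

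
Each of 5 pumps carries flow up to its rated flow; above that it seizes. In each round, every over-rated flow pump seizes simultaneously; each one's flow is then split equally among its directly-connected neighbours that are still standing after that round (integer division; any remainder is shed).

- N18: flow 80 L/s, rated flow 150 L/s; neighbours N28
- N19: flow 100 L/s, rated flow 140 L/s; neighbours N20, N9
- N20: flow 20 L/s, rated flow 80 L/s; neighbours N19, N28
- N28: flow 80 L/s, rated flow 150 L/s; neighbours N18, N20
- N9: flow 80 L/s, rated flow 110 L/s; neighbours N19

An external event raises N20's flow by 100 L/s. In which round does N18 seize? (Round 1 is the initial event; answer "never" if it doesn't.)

Round 1 — N20 at 120 > 80. N20 seizes.
  N20 sheds 120 L/s to N19, N28: 60 each.
    N19: 100+60 = 160 > 140
    N28: 80+60 = 140 ≤ 150
Round 2 — N19 seizes.
  N19 sheds 160 L/s to N9: 160 each.
    N9: 80+160 = 240 > 110
Round 3 — N9 seizes.
  N9 sheds 240 L/s: no online neighbours, lost.
No further seizures.

never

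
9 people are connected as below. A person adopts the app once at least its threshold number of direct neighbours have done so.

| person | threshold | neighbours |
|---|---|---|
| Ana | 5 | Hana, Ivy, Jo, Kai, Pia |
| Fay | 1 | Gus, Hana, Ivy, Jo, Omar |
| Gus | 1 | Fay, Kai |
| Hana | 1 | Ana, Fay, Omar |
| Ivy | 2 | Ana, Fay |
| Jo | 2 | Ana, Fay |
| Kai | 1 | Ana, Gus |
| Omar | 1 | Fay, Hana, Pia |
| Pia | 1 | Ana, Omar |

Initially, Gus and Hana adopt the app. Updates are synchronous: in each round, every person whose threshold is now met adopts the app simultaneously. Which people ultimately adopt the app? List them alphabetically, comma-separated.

Fay, Gus, Hana, Kai, Omar, Pia

Round 1 — Gus, Hana adopt the app (initial).
Round 2 — checking thresholds:
  Ana: 1 of 5 neighbours < 5, below threshold.
  Fay: 2 of 5 neighbours ≥ 1, adopts the app.
  Kai: 1 of 2 neighbours ≥ 1, adopts the app.
  Omar: 1 of 3 neighbours ≥ 1, adopts the app.
Round 3 — checking thresholds:
  Ana: 2 of 5 neighbours < 5, below threshold.
  Ivy: 1 of 2 neighbours < 2, below threshold.
  Jo: 1 of 2 neighbours < 2, below threshold.
  Pia: 1 of 2 neighbours ≥ 1, adopts the app.
Round 4 — no new adoptions; cascade stops.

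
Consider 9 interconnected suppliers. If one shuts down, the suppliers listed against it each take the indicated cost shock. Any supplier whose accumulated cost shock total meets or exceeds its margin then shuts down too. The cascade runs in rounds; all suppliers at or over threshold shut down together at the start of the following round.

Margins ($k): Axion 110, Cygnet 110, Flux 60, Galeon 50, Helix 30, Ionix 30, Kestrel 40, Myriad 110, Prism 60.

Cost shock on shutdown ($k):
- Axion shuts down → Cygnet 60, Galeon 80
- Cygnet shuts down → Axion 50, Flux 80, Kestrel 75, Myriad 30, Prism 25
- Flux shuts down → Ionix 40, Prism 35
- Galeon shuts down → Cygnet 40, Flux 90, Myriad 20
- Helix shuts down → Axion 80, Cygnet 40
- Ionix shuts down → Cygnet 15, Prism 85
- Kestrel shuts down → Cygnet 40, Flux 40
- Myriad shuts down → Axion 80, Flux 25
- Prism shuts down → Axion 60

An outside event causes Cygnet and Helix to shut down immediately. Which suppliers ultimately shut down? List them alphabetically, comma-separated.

Axion, Cygnet, Flux, Galeon, Helix, Ionix, Kestrel, Prism

Round 1 — Cygnet, Helix shut down (initial).
  Axion: +50+80 → 130 ≥ 110
  Flux: +80 → 80 ≥ 60
  Kestrel: +75 → 75 ≥ 40
  Myriad: +30 → 30 < 110
  Prism: +25 → 25 < 60
Round 2 — Axion, Flux, Kestrel shut down.
  Galeon: +80 → 80 ≥ 50
  Ionix: +40 → 40 ≥ 30
  Prism: +35 → 60 ≥ 60
Round 3 — Galeon, Ionix, Prism shut down.
  Myriad: +20 → 50 < 110
No further shutdowns.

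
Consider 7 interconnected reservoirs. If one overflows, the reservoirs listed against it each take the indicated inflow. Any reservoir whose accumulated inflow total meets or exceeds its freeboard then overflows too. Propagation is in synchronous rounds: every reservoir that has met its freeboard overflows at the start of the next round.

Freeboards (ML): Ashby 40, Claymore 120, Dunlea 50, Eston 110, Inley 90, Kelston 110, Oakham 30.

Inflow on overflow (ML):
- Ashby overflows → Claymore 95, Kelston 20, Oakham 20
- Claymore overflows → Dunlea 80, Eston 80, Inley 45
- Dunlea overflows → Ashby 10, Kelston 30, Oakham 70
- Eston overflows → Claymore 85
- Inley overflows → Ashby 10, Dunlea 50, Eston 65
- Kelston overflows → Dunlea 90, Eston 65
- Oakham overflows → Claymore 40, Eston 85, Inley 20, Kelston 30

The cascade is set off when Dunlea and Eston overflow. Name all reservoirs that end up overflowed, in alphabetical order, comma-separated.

Round 1 — Dunlea, Eston overflow (initial).
  Ashby: +10 → 10 < 40
  Claymore: +85 → 85 < 120
  Kelston: +30 → 30 < 110
  Oakham: +70 → 70 ≥ 30
Round 2 — Oakham overflows.
  Claymore: +40 → 125 ≥ 120
  Inley: +20 → 20 < 90
  Kelston: +30 → 60 < 110
Round 3 — Claymore overflows.
  Inley: +45 → 65 < 90
No further overflows.

Claymore, Dunlea, Eston, Oakham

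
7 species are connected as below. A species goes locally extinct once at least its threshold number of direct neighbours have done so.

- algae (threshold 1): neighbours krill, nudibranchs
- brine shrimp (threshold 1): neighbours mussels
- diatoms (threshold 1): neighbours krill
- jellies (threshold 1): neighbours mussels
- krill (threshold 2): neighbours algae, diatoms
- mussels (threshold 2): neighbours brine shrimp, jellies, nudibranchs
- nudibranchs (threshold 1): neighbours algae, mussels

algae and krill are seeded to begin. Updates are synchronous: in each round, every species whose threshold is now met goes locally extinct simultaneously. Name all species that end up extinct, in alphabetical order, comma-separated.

algae, diatoms, krill, nudibranchs

Round 1 — algae, krill go locally extinct (initial).
Round 2 — checking thresholds:
  diatoms: 1 of 1 neighbours ≥ 1, goes locally extinct.
  nudibranchs: 1 of 2 neighbours ≥ 1, goes locally extinct.
Round 3 — no new extinctions; cascade stops.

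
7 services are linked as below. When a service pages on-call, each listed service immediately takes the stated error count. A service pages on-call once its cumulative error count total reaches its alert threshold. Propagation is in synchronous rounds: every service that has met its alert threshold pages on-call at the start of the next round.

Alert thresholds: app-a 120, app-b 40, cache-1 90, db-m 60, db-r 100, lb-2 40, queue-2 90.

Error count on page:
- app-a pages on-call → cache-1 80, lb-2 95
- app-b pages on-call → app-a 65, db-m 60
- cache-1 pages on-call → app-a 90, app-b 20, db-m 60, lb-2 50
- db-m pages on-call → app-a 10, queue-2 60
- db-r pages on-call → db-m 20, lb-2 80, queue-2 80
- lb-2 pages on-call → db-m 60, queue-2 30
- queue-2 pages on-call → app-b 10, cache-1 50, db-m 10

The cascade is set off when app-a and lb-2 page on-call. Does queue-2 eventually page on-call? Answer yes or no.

Round 1 — app-a, lb-2 page on-call (initial).
  cache-1: +80 → 80 < 90
  db-m: +60 → 60 ≥ 60
  queue-2: +30 → 30 < 90
Round 2 — db-m pages on-call.
  queue-2: +60 → 90 ≥ 90
Round 3 — queue-2 pages on-call.
  app-b: +10 → 10 < 40
  cache-1: +50 → 130 ≥ 90
Round 4 — cache-1 pages on-call.
  app-b: +20 → 30 < 40
No further pages.

yes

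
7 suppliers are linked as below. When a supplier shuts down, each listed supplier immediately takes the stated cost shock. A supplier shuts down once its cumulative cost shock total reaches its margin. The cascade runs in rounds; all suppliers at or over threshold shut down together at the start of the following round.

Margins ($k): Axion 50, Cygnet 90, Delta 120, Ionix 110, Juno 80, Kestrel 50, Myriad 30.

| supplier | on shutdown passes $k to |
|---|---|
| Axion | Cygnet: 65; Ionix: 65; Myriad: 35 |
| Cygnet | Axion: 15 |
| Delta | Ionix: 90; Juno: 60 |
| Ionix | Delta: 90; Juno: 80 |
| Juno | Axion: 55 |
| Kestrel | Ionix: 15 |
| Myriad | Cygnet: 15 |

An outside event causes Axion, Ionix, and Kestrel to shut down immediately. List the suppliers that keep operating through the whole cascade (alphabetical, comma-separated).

Cygnet, Delta

Round 1 — Axion, Ionix, Kestrel shut down (initial).
  Cygnet: +65 → 65 < 90
  Delta: +90 → 90 < 120
  Juno: +80 → 80 ≥ 80
  Myriad: +35 → 35 ≥ 30
Round 2 — Juno, Myriad shut down.
  Cygnet: +15 → 80 < 90
No further shutdowns.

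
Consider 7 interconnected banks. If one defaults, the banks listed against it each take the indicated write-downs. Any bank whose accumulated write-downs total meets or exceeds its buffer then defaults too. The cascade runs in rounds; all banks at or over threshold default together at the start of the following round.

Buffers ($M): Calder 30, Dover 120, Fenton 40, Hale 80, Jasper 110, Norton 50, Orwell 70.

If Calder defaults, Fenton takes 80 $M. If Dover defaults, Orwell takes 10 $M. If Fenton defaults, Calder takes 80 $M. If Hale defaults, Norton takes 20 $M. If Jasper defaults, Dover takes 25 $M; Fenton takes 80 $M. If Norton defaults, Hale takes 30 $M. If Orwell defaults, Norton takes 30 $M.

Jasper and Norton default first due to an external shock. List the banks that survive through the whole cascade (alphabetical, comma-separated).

Round 1 — Jasper, Norton default (initial).
  Dover: +25 → 25 < 120
  Fenton: +80 → 80 ≥ 40
  Hale: +30 → 30 < 80
Round 2 — Fenton defaults.
  Calder: +80 → 80 ≥ 30
Round 3 — Calder defaults.
No further defaults.

Dover, Hale, Orwell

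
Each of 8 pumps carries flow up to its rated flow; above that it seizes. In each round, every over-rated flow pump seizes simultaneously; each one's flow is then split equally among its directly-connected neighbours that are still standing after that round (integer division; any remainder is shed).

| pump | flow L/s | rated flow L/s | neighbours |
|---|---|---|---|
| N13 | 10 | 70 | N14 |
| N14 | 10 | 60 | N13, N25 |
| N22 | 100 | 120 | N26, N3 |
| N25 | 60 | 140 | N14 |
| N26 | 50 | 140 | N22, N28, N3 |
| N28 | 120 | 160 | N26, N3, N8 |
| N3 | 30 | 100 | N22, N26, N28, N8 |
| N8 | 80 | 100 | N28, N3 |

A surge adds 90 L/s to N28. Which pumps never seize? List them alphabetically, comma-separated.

Round 1 — N28 at 210 > 160. N28 seizes.
  N28 sheds 210 L/s to N26, N3, N8: 70 each.
    N26: 50+70 = 120 ≤ 140
    N3: 30+70 = 100 ≤ 100
    N8: 80+70 = 150 > 100
Round 2 — N8 seizes.
  N8 sheds 150 L/s to N3: 150 each.
    N3: 100+150 = 250 > 100
Round 3 — N3 seizes.
  N3 sheds 250 L/s to N22, N26: 125 each.
    N22: 100+125 = 225 > 120
    N26: 120+125 = 245 > 140
Round 4 — N22, N26 seize.
  N22 sheds 225 L/s: no online neighbours, lost.
  N26 sheds 245 L/s: no online neighbours, lost.
No further seizures.

N13, N14, N25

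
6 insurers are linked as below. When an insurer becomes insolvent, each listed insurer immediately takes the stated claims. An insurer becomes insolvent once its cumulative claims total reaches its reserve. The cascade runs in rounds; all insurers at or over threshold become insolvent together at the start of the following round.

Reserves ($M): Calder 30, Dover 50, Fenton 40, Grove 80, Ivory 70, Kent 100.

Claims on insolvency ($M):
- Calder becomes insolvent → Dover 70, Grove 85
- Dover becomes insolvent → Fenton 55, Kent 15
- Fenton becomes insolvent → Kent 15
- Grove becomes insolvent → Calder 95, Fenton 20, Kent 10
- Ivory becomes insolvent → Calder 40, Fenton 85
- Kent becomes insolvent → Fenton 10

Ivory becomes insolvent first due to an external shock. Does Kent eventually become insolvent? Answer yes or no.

no

Round 1 — Ivory becomes insolvent (initial).
  Calder: +40 → 40 ≥ 30
  Fenton: +85 → 85 ≥ 40
Round 2 — Calder, Fenton become insolvent.
  Dover: +70 → 70 ≥ 50
  Grove: +85 → 85 ≥ 80
  Kent: +15 → 15 < 100
Round 3 — Dover, Grove become insolvent.
  Kent: +15+10 → 40 < 100
No further insolvencies.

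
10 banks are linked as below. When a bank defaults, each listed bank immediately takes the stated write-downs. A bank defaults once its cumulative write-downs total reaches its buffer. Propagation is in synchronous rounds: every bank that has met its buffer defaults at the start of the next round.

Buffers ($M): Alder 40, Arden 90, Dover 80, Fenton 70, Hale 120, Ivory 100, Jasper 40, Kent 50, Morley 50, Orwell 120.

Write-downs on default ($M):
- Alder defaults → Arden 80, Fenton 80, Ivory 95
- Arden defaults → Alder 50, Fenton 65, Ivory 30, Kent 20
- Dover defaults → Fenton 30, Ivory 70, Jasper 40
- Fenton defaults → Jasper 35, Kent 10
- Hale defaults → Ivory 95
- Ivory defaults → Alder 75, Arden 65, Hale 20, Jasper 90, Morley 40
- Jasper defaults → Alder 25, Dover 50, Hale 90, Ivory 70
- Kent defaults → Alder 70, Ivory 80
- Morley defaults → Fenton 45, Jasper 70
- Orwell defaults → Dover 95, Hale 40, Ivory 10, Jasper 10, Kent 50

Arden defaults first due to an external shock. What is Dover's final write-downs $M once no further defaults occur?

50

Round 1 — Arden defaults (initial).
  Alder: +50 → 50 ≥ 40
  Fenton: +65 → 65 < 70
  Ivory: +30 → 30 < 100
  Kent: +20 → 20 < 50
Round 2 — Alder defaults.
  Fenton: +80 → 145 ≥ 70
  Ivory: +95 → 125 ≥ 100
Round 3 — Fenton, Ivory default.
  Hale: +20 → 20 < 120
  Jasper: +35+90 → 125 ≥ 40
  Kent: +10 → 30 < 50
  Morley: +40 → 40 < 50
Round 4 — Jasper defaults.
  Dover: +50 → 50 < 80
  Hale: +90 → 110 < 120
No further defaults.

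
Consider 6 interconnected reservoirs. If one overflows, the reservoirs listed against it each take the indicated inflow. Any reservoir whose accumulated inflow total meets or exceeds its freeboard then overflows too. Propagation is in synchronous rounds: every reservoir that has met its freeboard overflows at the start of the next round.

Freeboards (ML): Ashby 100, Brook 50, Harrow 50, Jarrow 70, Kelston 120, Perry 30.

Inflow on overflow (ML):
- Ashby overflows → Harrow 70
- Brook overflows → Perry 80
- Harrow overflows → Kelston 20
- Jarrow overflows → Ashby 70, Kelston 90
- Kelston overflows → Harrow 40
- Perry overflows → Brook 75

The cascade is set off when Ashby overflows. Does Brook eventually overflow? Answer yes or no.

no

Round 1 — Ashby overflows (initial).
  Harrow: +70 → 70 ≥ 50
Round 2 — Harrow overflows.
  Kelston: +20 → 20 < 120
No further overflows.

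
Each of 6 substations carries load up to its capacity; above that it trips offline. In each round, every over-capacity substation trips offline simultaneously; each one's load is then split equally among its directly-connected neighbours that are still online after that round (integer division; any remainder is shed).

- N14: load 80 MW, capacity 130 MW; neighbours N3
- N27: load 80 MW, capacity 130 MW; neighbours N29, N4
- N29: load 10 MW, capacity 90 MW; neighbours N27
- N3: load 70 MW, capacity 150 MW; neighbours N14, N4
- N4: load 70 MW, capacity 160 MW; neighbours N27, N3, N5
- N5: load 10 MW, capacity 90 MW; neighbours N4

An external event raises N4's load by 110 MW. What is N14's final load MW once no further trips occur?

Round 1 — N4 at 180 > 160. N4 trips offline.
  N4 sheds 180 MW to N27, N3, N5: 60 each.
    N27: 80+60 = 140 > 130
    N3: 70+60 = 130 ≤ 150
    N5: 10+60 = 70 ≤ 90
Round 2 — N27 trips offline.
  N27 sheds 140 MW to N29: 140 each.
    N29: 10+140 = 150 > 90
Round 3 — N29 trips offline.
  N29 sheds 150 MW: no online neighbours, lost.
No further trips.

80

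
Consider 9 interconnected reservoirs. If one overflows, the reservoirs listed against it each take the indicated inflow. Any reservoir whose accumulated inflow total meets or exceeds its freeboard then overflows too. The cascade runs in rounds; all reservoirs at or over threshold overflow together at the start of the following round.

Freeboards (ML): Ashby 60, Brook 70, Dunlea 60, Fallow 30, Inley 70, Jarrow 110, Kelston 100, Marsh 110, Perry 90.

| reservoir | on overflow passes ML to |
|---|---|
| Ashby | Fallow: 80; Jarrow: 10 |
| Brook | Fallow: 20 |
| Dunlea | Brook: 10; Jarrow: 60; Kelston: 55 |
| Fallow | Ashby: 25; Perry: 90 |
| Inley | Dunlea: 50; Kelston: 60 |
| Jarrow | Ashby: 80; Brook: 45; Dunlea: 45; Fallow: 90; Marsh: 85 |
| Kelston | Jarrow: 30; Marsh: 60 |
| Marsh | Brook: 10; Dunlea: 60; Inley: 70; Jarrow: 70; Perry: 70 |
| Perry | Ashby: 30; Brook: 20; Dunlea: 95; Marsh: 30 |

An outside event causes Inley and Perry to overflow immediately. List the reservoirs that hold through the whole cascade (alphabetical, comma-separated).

Round 1 — Inley, Perry overflow (initial).
  Ashby: +30 → 30 < 60
  Brook: +20 → 20 < 70
  Dunlea: +50+95 → 145 ≥ 60
  Kelston: +60 → 60 < 100
  Marsh: +30 → 30 < 110
Round 2 — Dunlea overflows.
  Brook: +10 → 30 < 70
  Jarrow: +60 → 60 < 110
  Kelston: +55 → 115 ≥ 100
Round 3 — Kelston overflows.
  Jarrow: +30 → 90 < 110
  Marsh: +60 → 90 < 110
No further overflows.

Ashby, Brook, Fallow, Jarrow, Marsh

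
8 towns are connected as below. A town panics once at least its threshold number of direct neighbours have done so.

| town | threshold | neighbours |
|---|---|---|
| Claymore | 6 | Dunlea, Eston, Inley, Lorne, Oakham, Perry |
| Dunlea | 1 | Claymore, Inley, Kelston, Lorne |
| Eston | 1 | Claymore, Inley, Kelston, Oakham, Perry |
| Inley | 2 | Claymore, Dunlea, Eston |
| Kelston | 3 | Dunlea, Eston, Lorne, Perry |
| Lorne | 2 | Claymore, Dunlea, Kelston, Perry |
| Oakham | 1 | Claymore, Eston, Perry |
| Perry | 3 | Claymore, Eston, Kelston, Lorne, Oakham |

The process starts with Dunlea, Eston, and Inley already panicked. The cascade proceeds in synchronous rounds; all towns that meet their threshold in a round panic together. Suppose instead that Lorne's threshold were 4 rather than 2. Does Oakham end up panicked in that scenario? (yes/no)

yes

With Lorne's threshold at 4:
Round 1 — Dunlea, Eston, Inley panic (initial).
Round 2 — checking thresholds:
  Claymore: 3 of 6 neighbours < 6, not yet.
  Kelston: 2 of 4 neighbours < 3, not yet.
  Lorne: 1 of 4 neighbours < 4, not yet.
  Oakham: 1 of 3 neighbours ≥ 1, panics.
  Perry: 1 of 5 neighbours < 3, not yet.
Round 3 — no new panics; cascade stops.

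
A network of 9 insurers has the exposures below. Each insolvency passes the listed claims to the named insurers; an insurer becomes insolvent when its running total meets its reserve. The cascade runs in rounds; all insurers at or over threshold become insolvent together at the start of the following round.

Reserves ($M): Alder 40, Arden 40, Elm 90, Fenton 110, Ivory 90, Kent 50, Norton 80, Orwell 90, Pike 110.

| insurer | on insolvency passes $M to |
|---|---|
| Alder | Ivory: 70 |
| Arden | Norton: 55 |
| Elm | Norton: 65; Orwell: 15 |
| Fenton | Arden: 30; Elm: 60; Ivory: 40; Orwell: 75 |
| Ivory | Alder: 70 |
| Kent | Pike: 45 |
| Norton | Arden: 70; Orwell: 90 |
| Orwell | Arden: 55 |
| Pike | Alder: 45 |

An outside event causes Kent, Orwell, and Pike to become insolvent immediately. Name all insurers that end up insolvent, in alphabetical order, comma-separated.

Alder, Arden, Kent, Orwell, Pike

Round 1 — Kent, Orwell, Pike become insolvent (initial).
  Alder: +45 → 45 ≥ 40
  Arden: +55 → 55 ≥ 40
Round 2 — Alder, Arden become insolvent.
  Ivory: +70 → 70 < 90
  Norton: +55 → 55 < 80
No further insolvencies.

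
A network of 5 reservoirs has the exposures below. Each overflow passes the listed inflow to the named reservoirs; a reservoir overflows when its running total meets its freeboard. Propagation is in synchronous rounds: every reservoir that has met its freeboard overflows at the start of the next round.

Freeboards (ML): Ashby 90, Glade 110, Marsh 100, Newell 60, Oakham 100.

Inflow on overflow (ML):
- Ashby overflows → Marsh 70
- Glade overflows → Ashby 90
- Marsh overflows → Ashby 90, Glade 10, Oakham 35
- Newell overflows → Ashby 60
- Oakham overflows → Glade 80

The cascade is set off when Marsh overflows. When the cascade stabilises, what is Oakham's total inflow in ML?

35

Round 1 — Marsh overflows (initial).
  Ashby: +90 → 90 ≥ 90
  Glade: +10 → 10 < 110
  Oakham: +35 → 35 < 100
Round 2 — Ashby overflows.
No further overflows.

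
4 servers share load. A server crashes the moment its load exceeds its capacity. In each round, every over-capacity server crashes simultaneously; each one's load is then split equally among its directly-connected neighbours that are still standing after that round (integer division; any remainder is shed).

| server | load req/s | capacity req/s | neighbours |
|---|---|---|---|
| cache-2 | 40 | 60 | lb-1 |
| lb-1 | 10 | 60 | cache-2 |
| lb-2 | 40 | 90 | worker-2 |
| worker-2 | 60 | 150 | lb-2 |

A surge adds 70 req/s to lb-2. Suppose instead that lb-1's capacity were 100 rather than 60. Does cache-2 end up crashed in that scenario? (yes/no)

With lb-1's capacity at 100:
Round 1 — lb-2 at 110 > 90. lb-2 crashes.
  lb-2 sheds 110 req/s to worker-2: 110 each.
    worker-2: 60+110 = 170 > 150
Round 2 — worker-2 crashes.
  worker-2 sheds 170 req/s: no online neighbours, lost.
No further crashes.

no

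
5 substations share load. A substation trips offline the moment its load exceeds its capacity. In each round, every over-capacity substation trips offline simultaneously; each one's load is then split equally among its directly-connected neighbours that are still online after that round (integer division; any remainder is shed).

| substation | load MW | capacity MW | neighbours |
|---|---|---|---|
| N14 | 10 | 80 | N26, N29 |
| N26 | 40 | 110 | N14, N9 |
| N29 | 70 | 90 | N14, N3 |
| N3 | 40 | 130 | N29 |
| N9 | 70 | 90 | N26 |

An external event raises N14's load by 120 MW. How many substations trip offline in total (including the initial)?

Round 1 — N14 at 130 > 80. N14 trips offline.
  N14 sheds 130 MW to N26, N29: 65 each.
    N26: 40+65 = 105 ≤ 110
    N29: 70+65 = 135 > 90
Round 2 — N29 trips offline.
  N29 sheds 135 MW to N3: 135 each.
    N3: 40+135 = 175 > 130
Round 3 — N3 trips offline.
  N3 sheds 175 MW: no online neighbours, lost.
No further trips.

3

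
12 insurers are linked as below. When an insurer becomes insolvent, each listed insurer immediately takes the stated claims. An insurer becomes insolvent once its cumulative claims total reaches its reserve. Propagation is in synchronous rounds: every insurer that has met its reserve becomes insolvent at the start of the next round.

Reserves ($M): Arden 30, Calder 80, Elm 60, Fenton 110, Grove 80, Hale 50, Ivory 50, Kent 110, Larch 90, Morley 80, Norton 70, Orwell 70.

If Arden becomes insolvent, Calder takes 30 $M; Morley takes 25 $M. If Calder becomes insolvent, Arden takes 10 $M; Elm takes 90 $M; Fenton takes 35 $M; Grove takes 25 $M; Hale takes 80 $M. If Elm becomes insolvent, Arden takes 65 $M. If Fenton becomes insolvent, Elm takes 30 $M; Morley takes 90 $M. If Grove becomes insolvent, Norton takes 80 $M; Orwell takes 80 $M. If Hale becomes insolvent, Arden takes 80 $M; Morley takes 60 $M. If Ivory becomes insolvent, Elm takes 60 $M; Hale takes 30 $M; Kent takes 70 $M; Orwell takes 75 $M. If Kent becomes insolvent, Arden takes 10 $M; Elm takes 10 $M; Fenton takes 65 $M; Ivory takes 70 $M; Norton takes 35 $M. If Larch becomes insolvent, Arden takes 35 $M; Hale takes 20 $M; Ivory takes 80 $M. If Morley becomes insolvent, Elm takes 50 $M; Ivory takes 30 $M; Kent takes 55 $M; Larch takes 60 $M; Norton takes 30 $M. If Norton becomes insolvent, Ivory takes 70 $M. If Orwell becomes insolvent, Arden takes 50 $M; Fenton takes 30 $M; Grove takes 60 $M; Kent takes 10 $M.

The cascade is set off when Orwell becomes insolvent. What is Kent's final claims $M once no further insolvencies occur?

Round 1 — Orwell becomes insolvent (initial).
  Arden: +50 → 50 ≥ 30
  Fenton: +30 → 30 < 110
  Grove: +60 → 60 < 80
  Kent: +10 → 10 < 110
Round 2 — Arden becomes insolvent.
  Calder: +30 → 30 < 80
  Morley: +25 → 25 < 80
No further insolvencies.

10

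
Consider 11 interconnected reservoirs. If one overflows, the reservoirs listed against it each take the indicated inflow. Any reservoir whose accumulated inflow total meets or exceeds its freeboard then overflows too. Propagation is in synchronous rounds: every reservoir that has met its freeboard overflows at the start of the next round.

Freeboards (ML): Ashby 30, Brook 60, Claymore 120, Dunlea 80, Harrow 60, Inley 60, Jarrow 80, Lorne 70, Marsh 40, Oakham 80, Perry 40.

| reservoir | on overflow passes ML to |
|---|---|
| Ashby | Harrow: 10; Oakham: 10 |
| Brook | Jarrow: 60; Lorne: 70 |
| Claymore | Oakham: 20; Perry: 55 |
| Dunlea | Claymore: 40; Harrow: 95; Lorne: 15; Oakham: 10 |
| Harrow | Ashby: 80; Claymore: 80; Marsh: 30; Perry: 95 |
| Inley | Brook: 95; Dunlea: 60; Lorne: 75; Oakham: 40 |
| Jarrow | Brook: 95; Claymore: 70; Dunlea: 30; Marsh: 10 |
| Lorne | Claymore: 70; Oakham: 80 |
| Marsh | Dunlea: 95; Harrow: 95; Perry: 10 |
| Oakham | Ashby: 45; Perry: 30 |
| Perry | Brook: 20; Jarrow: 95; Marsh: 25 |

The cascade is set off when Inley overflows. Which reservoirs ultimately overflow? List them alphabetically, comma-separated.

Round 1 — Inley overflows (initial).
  Brook: +95 → 95 ≥ 60
  Dunlea: +60 → 60 < 80
  Lorne: +75 → 75 ≥ 70
  Oakham: +40 → 40 < 80
Round 2 — Brook, Lorne overflow.
  Claymore: +70 → 70 < 120
  Jarrow: +60 → 60 < 80
  Oakham: +80 → 120 ≥ 80
Round 3 — Oakham overflows.
  Ashby: +45 → 45 ≥ 30
  Perry: +30 → 30 < 40
Round 4 — Ashby overflows.
  Harrow: +10 → 10 < 60
No further overflows.

Ashby, Brook, Inley, Lorne, Oakham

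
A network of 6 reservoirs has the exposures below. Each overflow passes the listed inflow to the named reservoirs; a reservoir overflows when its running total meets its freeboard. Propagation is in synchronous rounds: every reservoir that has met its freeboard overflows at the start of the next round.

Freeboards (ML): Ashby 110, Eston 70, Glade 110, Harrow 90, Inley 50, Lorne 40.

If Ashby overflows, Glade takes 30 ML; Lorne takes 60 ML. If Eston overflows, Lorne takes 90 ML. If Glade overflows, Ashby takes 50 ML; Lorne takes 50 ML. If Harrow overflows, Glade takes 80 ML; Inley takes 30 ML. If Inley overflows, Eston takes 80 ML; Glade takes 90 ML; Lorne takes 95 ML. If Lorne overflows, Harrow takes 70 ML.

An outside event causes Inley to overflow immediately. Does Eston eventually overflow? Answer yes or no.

Round 1 — Inley overflows (initial).
  Eston: +80 → 80 ≥ 70
  Glade: +90 → 90 < 110
  Lorne: +95 → 95 ≥ 40
Round 2 — Eston, Lorne overflow.
  Harrow: +70 → 70 < 90
No further overflows.

yes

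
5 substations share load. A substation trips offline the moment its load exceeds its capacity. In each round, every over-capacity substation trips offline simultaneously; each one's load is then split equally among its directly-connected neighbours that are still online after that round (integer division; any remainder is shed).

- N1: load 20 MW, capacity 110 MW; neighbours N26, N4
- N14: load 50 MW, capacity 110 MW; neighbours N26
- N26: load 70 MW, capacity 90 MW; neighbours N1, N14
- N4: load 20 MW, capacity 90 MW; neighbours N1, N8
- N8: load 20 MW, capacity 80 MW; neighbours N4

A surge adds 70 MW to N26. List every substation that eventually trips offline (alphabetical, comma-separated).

N14, N26

Round 1 — N26 at 140 > 90. N26 trips offline.
  N26 sheds 140 MW to N1, N14: 70 each.
    N1: 20+70 = 90 ≤ 110
    N14: 50+70 = 120 > 110
Round 2 — N14 trips offline.
  N14 sheds 120 MW: no online neighbours, lost.
No further trips.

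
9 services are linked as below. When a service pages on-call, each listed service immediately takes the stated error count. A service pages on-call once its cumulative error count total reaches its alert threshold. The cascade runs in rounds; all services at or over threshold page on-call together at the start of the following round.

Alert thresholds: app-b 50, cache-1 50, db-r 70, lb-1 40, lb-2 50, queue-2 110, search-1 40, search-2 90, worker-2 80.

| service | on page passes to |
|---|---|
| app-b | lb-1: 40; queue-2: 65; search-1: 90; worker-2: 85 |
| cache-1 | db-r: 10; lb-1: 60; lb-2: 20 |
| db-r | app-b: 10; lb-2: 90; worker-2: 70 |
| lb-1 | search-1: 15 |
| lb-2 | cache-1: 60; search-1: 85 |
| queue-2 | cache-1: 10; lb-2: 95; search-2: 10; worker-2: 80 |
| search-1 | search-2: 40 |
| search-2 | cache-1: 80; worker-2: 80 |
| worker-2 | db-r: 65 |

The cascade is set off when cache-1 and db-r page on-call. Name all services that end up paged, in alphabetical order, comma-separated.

Round 1 — cache-1, db-r page on-call (initial).
  app-b: +10 → 10 < 50
  lb-1: +60 → 60 ≥ 40
  lb-2: +20+90 → 110 ≥ 50
  worker-2: +70 → 70 < 80
Round 2 — lb-1, lb-2 page on-call.
  search-1: +15+85 → 100 ≥ 40
Round 3 — search-1 pages on-call.
  search-2: +40 → 40 < 90
No further pages.

cache-1, db-r, lb-1, lb-2, search-1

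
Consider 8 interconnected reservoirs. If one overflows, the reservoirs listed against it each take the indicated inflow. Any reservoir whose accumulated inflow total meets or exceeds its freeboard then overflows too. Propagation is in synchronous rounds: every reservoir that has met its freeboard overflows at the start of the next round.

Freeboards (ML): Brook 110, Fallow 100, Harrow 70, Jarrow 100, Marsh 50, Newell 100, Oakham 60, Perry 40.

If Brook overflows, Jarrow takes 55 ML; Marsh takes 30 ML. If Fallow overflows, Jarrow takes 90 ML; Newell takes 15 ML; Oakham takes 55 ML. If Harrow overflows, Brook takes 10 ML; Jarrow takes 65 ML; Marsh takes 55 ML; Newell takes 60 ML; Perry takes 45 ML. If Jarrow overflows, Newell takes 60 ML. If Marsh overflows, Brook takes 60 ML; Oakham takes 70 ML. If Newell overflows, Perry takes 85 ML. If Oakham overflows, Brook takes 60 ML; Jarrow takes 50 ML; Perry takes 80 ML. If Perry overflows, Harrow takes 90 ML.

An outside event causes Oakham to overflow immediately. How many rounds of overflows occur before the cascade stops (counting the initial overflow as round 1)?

5

Round 1 — Oakham overflows (initial).
  Brook: +60 → 60 < 110
  Jarrow: +50 → 50 < 100
  Perry: +80 → 80 ≥ 40
Round 2 — Perry overflows.
  Harrow: +90 → 90 ≥ 70
Round 3 — Harrow overflows.
  Brook: +10 → 70 < 110
  Jarrow: +65 → 115 ≥ 100
  Marsh: +55 → 55 ≥ 50
  Newell: +60 → 60 < 100
Round 4 — Jarrow, Marsh overflow.
  Brook: +60 → 130 ≥ 110
  Newell: +60 → 120 ≥ 100
Round 5 — Brook, Newell overflow.
No further overflows.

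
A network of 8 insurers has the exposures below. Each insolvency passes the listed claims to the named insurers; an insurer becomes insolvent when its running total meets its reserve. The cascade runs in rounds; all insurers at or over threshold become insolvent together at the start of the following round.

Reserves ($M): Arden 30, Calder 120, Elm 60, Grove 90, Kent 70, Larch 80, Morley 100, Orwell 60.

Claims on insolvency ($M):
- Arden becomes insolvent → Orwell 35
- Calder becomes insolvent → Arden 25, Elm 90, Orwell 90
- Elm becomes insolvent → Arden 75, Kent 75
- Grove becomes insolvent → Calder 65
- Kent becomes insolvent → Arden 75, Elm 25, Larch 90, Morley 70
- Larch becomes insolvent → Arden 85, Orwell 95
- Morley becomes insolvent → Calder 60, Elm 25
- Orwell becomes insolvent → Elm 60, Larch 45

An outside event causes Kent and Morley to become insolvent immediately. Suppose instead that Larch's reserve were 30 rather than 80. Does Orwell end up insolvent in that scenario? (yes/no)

yes

With Larch's reserve at 30:
Round 1 — Kent, Morley become insolvent (initial).
  Arden: +75 → 75 ≥ 30
  Calder: +60 → 60 < 120
  Elm: +25+25 → 50 < 60
  Larch: +90 → 90 ≥ 30
Round 2 — Arden, Larch become insolvent.
  Orwell: +35+95 → 130 ≥ 60
Round 3 — Orwell becomes insolvent.
  Elm: +60 → 110 ≥ 60
Round 4 — Elm becomes insolvent.
No further insolvencies.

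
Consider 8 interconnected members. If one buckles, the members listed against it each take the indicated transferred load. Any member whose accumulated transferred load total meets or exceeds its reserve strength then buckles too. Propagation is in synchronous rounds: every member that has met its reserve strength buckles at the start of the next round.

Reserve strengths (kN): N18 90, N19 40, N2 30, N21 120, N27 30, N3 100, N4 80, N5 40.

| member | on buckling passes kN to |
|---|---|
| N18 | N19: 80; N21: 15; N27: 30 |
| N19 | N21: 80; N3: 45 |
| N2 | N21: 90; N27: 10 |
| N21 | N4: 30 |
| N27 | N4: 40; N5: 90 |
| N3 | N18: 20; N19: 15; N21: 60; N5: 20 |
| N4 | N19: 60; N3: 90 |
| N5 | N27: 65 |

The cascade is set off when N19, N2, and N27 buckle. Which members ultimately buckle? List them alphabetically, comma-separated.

Round 1 — N19, N2, N27 buckle (initial).
  N21: +80+90 → 170 ≥ 120
  N3: +45 → 45 < 100
  N4: +40 → 40 < 80
  N5: +90 → 90 ≥ 40
Round 2 — N21, N5 buckle.
  N4: +30 → 70 < 80
No further bucklings.

N19, N2, N21, N27, N5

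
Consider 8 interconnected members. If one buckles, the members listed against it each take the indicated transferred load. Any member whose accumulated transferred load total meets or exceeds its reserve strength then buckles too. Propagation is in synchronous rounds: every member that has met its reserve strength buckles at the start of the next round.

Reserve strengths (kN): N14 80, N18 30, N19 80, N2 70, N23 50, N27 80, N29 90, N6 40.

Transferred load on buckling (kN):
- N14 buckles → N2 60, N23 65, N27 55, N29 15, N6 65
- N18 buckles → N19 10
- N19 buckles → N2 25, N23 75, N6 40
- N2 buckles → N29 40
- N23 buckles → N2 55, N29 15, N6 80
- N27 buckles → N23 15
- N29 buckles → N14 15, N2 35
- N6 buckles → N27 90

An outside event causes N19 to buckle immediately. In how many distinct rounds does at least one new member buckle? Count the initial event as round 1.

3

Round 1 — N19 buckles (initial).
  N2: +25 → 25 < 70
  N23: +75 → 75 ≥ 50
  N6: +40 → 40 ≥ 40
Round 2 — N23, N6 buckle.
  N2: +55 → 80 ≥ 70
  N27: +90 → 90 ≥ 80
  N29: +15 → 15 < 90
Round 3 — N2, N27 buckle.
  N29: +40 → 55 < 90
No further bucklings.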